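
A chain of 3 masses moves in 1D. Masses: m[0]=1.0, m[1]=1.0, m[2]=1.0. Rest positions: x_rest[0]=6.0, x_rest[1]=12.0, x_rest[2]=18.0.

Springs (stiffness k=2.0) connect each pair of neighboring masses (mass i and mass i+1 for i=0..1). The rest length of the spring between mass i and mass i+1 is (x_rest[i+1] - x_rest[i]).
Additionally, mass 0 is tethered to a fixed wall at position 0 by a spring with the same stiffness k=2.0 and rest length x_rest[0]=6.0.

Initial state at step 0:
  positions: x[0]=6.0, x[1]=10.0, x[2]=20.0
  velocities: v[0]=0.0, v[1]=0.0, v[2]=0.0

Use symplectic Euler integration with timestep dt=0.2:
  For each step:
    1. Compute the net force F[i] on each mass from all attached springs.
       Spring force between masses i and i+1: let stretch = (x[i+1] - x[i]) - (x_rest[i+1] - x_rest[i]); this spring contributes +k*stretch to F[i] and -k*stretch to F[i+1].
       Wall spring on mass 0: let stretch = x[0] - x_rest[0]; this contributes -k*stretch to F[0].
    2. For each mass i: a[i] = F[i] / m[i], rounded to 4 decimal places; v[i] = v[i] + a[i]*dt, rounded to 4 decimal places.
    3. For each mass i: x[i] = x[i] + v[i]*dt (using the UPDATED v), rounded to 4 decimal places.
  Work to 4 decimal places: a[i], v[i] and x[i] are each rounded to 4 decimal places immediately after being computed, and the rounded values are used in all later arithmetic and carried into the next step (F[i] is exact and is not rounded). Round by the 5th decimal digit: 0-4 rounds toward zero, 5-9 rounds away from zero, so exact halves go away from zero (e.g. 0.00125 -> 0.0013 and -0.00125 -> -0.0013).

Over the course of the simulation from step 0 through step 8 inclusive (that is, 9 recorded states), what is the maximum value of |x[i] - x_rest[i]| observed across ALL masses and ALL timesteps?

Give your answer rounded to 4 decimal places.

Answer: 2.1165

Derivation:
Step 0: x=[6.0000 10.0000 20.0000] v=[0.0000 0.0000 0.0000]
Step 1: x=[5.8400 10.4800 19.6800] v=[-0.8000 2.4000 -1.6000]
Step 2: x=[5.5840 11.3248 19.1040] v=[-1.2800 4.2240 -2.8800]
Step 3: x=[5.3405 12.3327 18.3857] v=[-1.2173 5.0394 -3.5917]
Step 4: x=[5.2292 13.2654 17.6631] v=[-0.5566 4.6637 -3.6129]
Step 5: x=[5.3424 13.9071 17.0687] v=[0.5662 3.2083 -2.9720]
Step 6: x=[5.7134 14.1165 16.7014] v=[1.8551 1.0471 -1.8366]
Step 7: x=[6.2996 13.8605 16.6073] v=[2.9310 -1.2802 -0.4706]
Step 8: x=[6.9867 13.2193 16.7734] v=[3.4355 -3.2058 0.8307]
Max displacement = 2.1165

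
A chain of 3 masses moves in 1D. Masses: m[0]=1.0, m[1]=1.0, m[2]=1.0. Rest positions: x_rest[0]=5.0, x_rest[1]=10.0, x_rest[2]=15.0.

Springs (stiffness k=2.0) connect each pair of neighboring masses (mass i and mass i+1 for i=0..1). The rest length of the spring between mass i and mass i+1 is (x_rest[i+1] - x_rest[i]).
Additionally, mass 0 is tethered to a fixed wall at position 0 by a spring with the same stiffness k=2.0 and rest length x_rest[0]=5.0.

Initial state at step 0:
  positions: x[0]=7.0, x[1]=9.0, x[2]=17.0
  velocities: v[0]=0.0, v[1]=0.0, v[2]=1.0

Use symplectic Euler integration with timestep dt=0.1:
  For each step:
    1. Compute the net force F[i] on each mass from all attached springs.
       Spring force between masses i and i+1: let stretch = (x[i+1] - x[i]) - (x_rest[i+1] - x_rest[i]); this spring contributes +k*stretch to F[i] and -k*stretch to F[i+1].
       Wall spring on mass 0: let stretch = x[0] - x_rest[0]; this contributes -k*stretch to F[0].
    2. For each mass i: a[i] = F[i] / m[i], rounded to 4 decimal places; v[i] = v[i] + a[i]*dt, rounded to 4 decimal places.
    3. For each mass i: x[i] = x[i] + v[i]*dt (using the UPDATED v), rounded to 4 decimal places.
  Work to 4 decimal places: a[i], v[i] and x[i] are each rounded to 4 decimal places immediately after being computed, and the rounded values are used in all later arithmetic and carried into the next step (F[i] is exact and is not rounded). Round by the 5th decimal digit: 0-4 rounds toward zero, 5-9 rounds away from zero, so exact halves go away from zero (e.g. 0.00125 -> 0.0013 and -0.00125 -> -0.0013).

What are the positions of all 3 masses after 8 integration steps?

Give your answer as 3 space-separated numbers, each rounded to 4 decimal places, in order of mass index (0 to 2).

Answer: 4.5736 12.0042 16.1469

Derivation:
Step 0: x=[7.0000 9.0000 17.0000] v=[0.0000 0.0000 1.0000]
Step 1: x=[6.9000 9.1200 17.0400] v=[-1.0000 1.2000 0.4000]
Step 2: x=[6.7064 9.3540 17.0216] v=[-1.9360 2.3400 -0.1840]
Step 3: x=[6.4316 9.6884 16.9499] v=[-2.7478 3.3440 -0.7175]
Step 4: x=[6.0933 10.1029 16.8329] v=[-3.3828 4.1449 -1.1698]
Step 5: x=[5.7134 10.5718 16.6813] v=[-3.7995 4.6890 -1.5158]
Step 6: x=[5.3164 11.0657 16.5075] v=[-3.9705 4.9392 -1.7377]
Step 7: x=[4.9280 11.5535 16.3249] v=[-3.8839 4.8777 -1.8261]
Step 8: x=[4.5736 12.0042 16.1469] v=[-3.5444 4.5069 -1.7804]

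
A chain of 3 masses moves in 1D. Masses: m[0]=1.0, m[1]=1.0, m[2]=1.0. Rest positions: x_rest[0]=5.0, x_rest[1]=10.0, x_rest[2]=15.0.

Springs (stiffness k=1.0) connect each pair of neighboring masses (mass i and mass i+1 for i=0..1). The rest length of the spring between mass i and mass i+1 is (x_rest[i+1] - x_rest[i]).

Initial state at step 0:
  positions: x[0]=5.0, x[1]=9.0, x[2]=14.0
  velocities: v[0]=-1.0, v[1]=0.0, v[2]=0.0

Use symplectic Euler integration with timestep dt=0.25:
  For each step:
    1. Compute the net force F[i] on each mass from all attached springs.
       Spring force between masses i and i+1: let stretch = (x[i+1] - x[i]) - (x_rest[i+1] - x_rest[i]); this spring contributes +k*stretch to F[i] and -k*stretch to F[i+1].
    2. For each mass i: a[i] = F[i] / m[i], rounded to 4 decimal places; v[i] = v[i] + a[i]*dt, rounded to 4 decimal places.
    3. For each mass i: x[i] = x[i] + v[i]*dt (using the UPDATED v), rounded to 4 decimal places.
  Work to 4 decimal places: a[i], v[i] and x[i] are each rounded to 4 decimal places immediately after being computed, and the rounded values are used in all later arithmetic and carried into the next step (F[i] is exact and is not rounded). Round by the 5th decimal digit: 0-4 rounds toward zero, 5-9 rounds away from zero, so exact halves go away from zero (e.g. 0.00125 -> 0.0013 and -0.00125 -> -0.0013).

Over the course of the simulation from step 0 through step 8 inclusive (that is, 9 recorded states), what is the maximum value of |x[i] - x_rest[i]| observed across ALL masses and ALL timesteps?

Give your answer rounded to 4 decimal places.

Answer: 2.1681

Derivation:
Step 0: x=[5.0000 9.0000 14.0000] v=[-1.0000 0.0000 0.0000]
Step 1: x=[4.6875 9.0625 14.0000] v=[-1.2500 0.2500 0.0000]
Step 2: x=[4.3359 9.1602 14.0039] v=[-1.4063 0.3906 0.0156]
Step 3: x=[3.9734 9.2591 14.0176] v=[-1.4502 0.3955 0.0547]
Step 4: x=[3.6287 9.3250 14.0464] v=[-1.3788 0.2637 0.1151]
Step 5: x=[3.3275 9.3300 14.0926] v=[-1.2047 0.0200 0.1848]
Step 6: x=[3.0890 9.2575 14.1537] v=[-0.9541 -0.2900 0.2442]
Step 7: x=[2.9235 9.1055 14.2213] v=[-0.6620 -0.6081 0.2702]
Step 8: x=[2.8319 8.8868 14.2816] v=[-0.3665 -0.8747 0.2413]
Max displacement = 2.1681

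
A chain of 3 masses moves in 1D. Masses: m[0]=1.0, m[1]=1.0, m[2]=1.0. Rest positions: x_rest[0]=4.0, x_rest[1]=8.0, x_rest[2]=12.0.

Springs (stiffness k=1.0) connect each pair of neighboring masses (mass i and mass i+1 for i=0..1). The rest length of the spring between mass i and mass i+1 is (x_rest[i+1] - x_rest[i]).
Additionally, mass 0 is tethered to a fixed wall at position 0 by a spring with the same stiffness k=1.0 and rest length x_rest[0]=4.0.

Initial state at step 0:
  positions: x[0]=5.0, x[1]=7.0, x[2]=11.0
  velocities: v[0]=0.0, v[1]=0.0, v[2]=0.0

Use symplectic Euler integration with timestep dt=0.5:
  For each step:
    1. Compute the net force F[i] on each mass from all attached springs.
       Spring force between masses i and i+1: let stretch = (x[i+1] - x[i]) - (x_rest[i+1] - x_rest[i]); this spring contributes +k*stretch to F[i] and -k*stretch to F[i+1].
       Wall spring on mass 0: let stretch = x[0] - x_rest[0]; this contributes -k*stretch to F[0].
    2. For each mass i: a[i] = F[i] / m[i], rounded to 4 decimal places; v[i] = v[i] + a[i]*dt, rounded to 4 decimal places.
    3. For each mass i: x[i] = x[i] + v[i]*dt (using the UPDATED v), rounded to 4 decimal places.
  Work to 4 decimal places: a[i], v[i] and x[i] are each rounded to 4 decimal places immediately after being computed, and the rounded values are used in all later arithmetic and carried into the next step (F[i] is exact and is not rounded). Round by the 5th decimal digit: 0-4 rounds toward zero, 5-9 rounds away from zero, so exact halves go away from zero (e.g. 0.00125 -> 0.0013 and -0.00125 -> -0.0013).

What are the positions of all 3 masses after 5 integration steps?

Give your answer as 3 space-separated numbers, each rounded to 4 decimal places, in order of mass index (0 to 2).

Step 0: x=[5.0000 7.0000 11.0000] v=[0.0000 0.0000 0.0000]
Step 1: x=[4.2500 7.5000 11.0000] v=[-1.5000 1.0000 0.0000]
Step 2: x=[3.2500 8.0625 11.1250] v=[-2.0000 1.1250 0.2500]
Step 3: x=[2.6406 8.1875 11.4844] v=[-1.2188 0.2500 0.7188]
Step 4: x=[2.7578 7.7500 12.0196] v=[0.2344 -0.8750 1.0704]
Step 5: x=[3.4336 7.1319 12.4874] v=[1.3516 -1.2363 0.9356]

Answer: 3.4336 7.1319 12.4874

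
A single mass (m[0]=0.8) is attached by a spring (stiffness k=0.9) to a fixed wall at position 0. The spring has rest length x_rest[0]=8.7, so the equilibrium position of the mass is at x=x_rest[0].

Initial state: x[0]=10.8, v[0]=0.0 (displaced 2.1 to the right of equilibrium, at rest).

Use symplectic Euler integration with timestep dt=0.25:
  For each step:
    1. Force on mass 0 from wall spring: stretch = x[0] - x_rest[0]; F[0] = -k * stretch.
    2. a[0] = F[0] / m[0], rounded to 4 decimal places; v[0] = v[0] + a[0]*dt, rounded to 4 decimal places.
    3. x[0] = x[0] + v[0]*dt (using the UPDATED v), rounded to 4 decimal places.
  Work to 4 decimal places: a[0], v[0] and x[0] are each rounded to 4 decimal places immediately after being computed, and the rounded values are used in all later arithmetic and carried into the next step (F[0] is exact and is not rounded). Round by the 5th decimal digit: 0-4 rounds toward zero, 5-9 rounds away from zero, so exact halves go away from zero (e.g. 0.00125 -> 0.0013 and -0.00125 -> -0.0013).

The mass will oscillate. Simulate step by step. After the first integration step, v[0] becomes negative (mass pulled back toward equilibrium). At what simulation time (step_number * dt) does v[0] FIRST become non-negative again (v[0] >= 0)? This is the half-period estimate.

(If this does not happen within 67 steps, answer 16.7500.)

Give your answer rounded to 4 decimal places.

Step 0: x=[10.8000] v=[0.0000]
Step 1: x=[10.6524] v=[-0.5906]
Step 2: x=[10.3675] v=[-1.1397]
Step 3: x=[9.9653] v=[-1.6087]
Step 4: x=[9.4742] v=[-1.9646]
Step 5: x=[8.9286] v=[-2.1824]
Step 6: x=[8.3669] v=[-2.2467]
Step 7: x=[7.8287] v=[-2.1530]
Step 8: x=[7.3517] v=[-1.9080]
Step 9: x=[6.9695] v=[-1.5288]
Step 10: x=[6.7090] v=[-1.0421]
Step 11: x=[6.5885] v=[-0.4821]
Step 12: x=[6.6165] v=[0.1118]
First v>=0 after going negative at step 12, time=3.0000

Answer: 3.0000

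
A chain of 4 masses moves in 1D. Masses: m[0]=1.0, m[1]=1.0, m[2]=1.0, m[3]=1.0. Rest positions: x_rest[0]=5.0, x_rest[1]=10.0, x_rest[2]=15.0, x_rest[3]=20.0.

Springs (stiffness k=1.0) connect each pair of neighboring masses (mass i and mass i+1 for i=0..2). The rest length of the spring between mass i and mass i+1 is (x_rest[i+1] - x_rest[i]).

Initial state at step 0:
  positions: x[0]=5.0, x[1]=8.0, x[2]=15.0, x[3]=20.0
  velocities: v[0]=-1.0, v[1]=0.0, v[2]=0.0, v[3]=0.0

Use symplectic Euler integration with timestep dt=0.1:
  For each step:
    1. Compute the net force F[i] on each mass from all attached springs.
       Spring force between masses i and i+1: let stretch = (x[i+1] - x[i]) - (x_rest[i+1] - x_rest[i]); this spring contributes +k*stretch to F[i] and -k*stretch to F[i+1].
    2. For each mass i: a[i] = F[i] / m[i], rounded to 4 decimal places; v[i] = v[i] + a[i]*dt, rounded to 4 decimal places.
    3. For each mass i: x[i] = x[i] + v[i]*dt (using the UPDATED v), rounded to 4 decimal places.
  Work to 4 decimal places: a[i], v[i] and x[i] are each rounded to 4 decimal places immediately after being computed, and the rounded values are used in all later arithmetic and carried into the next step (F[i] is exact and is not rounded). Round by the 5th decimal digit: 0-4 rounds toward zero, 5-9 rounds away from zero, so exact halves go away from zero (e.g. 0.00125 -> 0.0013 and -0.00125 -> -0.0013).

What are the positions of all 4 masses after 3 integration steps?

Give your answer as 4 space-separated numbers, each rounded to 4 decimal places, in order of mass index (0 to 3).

Answer: 4.5870 8.2301 14.8840 19.9990

Derivation:
Step 0: x=[5.0000 8.0000 15.0000 20.0000] v=[-1.0000 0.0000 0.0000 0.0000]
Step 1: x=[4.8800 8.0400 14.9800 20.0000] v=[-1.2000 0.4000 -0.2000 0.0000]
Step 2: x=[4.7416 8.1178 14.9408 19.9998] v=[-1.3840 0.7780 -0.3920 -0.0020]
Step 3: x=[4.5870 8.2301 14.8840 19.9990] v=[-1.5464 1.1227 -0.5684 -0.0079]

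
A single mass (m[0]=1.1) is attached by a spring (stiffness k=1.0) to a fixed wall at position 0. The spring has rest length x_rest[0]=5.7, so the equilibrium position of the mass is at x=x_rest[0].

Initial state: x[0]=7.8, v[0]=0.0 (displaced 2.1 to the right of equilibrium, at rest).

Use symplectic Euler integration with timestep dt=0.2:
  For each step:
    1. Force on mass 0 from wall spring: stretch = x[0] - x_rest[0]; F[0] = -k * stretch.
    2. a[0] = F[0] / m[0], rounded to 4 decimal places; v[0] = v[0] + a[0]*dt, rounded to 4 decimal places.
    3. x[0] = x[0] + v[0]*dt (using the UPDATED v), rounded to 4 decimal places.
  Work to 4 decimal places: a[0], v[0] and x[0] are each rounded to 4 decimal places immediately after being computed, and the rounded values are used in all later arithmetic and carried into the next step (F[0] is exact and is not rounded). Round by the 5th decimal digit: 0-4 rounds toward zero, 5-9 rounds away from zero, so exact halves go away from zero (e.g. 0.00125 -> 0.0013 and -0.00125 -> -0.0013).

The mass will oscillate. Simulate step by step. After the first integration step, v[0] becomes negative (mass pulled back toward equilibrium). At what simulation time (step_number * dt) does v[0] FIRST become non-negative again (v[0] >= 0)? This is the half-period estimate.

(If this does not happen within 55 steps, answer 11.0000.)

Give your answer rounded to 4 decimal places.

Answer: 3.4000

Derivation:
Step 0: x=[7.8000] v=[0.0000]
Step 1: x=[7.7236] v=[-0.3818]
Step 2: x=[7.5737] v=[-0.7497]
Step 3: x=[7.3556] v=[-1.0904]
Step 4: x=[7.0773] v=[-1.3914]
Step 5: x=[6.7489] v=[-1.6418]
Step 6: x=[6.3824] v=[-1.8325]
Step 7: x=[5.9911] v=[-1.9566]
Step 8: x=[5.5892] v=[-2.0095]
Step 9: x=[5.1913] v=[-1.9894]
Step 10: x=[4.8119] v=[-1.8969]
Step 11: x=[4.4648] v=[-1.7354]
Step 12: x=[4.1626] v=[-1.5108]
Step 13: x=[3.9163] v=[-1.2313]
Step 14: x=[3.7349] v=[-0.9070]
Step 15: x=[3.6250] v=[-0.5497]
Step 16: x=[3.5905] v=[-0.1724]
Step 17: x=[3.6327] v=[0.2111]
First v>=0 after going negative at step 17, time=3.4000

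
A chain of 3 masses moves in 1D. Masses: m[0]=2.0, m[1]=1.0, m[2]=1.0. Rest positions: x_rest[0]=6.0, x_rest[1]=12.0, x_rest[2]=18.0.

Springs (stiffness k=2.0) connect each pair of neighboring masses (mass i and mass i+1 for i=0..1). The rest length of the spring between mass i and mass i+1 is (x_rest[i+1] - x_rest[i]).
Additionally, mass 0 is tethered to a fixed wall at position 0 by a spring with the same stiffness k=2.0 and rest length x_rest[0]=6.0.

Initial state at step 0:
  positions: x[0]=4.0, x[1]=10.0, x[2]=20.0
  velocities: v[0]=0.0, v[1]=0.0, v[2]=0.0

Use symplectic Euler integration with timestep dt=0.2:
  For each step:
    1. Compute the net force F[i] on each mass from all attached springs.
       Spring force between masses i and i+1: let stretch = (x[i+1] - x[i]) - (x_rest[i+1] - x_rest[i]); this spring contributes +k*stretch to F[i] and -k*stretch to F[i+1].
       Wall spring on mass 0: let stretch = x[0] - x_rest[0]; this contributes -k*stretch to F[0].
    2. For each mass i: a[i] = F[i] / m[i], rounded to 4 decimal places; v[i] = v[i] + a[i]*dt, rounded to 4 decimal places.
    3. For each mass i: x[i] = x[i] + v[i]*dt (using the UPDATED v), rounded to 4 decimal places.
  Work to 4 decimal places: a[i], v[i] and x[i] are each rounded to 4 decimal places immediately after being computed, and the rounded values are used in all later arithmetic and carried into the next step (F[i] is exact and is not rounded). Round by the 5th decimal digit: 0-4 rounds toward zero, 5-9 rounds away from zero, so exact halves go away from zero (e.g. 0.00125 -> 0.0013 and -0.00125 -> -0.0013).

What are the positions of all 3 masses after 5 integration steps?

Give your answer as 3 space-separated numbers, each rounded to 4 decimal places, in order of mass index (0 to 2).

Step 0: x=[4.0000 10.0000 20.0000] v=[0.0000 0.0000 0.0000]
Step 1: x=[4.0800 10.3200 19.6800] v=[0.4000 1.6000 -1.6000]
Step 2: x=[4.2464 10.8896 19.0912] v=[0.8320 2.8480 -2.9440]
Step 3: x=[4.5087 11.5839 18.3263] v=[1.3114 3.4714 -3.8246]
Step 4: x=[4.8736 12.2516 17.5020] v=[1.8247 3.3383 -4.1216]
Step 5: x=[5.3387 12.7491 16.7376] v=[2.3256 2.4873 -3.8218]

Answer: 5.3387 12.7491 16.7376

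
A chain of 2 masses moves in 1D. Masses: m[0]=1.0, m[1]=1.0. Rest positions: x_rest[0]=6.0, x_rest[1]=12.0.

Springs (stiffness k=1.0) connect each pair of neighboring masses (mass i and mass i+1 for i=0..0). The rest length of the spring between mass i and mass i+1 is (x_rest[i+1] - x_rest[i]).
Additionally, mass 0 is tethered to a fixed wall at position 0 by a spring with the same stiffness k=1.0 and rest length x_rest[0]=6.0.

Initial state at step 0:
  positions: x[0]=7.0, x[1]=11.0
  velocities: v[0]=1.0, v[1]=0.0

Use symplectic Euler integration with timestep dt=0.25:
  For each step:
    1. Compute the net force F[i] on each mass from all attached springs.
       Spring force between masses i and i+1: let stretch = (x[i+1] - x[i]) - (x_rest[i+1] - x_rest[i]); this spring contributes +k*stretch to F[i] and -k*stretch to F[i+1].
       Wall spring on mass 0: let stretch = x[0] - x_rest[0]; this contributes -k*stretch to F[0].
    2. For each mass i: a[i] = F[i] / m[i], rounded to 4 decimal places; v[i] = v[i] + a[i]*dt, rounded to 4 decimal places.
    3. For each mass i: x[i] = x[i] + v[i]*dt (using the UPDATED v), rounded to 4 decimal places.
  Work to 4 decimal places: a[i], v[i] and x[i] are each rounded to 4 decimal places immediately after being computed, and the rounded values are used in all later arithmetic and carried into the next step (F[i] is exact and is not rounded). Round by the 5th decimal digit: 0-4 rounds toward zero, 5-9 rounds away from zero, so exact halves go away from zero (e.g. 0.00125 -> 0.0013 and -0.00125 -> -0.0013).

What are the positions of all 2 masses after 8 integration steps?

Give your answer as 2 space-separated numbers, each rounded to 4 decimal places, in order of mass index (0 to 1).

Answer: 5.1925 13.3497

Derivation:
Step 0: x=[7.0000 11.0000] v=[1.0000 0.0000]
Step 1: x=[7.0625 11.1250] v=[0.2500 0.5000]
Step 2: x=[6.9375 11.3711] v=[-0.5000 0.9844]
Step 3: x=[6.6560 11.7151] v=[-1.1260 1.3760]
Step 4: x=[6.2747 12.1179] v=[-1.5252 1.6112]
Step 5: x=[5.8664 12.5305] v=[-1.6331 1.6504]
Step 6: x=[5.5080 12.9016] v=[-1.4337 1.4844]
Step 7: x=[5.2674 13.1856] v=[-0.9623 1.1360]
Step 8: x=[5.1925 13.3497] v=[-0.2996 0.6565]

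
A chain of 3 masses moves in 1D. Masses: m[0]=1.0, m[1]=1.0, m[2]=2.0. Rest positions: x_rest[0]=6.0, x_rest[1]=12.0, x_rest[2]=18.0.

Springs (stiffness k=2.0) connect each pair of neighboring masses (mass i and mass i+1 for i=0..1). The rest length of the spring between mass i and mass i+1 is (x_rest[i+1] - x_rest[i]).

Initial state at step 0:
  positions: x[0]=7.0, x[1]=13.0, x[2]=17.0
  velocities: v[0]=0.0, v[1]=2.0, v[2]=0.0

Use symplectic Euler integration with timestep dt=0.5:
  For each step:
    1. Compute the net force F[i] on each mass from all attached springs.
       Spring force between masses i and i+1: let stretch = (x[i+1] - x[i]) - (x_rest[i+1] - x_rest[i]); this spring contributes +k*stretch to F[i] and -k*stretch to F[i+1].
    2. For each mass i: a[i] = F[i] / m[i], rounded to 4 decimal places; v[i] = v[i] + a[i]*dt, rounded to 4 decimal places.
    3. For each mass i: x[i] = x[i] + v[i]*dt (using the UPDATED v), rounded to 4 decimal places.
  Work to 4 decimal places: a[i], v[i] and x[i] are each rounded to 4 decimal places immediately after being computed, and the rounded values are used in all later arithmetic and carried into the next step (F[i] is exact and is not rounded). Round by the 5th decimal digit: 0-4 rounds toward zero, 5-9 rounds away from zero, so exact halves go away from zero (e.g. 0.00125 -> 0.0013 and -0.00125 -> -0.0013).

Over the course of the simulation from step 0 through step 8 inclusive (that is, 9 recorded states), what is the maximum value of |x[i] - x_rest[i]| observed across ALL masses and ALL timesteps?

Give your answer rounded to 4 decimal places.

Answer: 2.7539

Derivation:
Step 0: x=[7.0000 13.0000 17.0000] v=[0.0000 2.0000 0.0000]
Step 1: x=[7.0000 13.0000 17.5000] v=[0.0000 0.0000 1.0000]
Step 2: x=[7.0000 12.2500 18.3750] v=[0.0000 -1.5000 1.7500]
Step 3: x=[6.6250 11.9375 19.2188] v=[-0.7500 -0.6250 1.6875]
Step 4: x=[5.9063 12.6094 19.7423] v=[-1.4375 1.3438 1.0469]
Step 5: x=[5.5391 13.4962 19.9826] v=[-0.7344 1.7736 0.4805]
Step 6: x=[6.1505 13.6477 20.1013] v=[1.2227 0.3029 0.2373]
Step 7: x=[7.5105 13.2774 20.1066] v=[2.7199 -0.7407 0.0105]
Step 8: x=[8.7539 13.4382 19.9046] v=[2.4868 0.3216 -0.4041]
Max displacement = 2.7539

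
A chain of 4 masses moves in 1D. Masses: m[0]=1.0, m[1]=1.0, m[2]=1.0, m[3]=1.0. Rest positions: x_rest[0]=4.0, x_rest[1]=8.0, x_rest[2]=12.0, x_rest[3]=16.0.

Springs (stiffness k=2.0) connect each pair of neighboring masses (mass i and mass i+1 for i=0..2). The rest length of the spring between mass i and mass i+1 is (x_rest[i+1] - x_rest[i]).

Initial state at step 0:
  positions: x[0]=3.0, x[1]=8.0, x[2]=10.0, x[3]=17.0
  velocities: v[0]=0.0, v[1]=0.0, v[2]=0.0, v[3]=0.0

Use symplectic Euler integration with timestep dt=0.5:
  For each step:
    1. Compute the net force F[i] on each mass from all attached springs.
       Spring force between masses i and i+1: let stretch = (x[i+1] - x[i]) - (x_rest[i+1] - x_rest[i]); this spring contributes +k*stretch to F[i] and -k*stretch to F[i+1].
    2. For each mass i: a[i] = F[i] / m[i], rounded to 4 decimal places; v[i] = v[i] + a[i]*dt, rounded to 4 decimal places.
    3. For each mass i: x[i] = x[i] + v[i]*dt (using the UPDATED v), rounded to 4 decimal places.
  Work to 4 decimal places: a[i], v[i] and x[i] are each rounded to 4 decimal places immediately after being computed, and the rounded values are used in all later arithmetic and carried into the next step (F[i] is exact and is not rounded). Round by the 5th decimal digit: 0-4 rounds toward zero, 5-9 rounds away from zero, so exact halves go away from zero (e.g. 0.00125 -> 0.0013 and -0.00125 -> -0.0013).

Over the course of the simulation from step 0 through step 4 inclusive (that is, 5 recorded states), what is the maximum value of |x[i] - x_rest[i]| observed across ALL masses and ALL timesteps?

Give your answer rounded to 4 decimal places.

Answer: 2.2500

Derivation:
Step 0: x=[3.0000 8.0000 10.0000 17.0000] v=[0.0000 0.0000 0.0000 0.0000]
Step 1: x=[3.5000 6.5000 12.5000 15.5000] v=[1.0000 -3.0000 5.0000 -3.0000]
Step 2: x=[3.5000 6.5000 13.5000 14.5000] v=[0.0000 0.0000 2.0000 -2.0000]
Step 3: x=[3.0000 8.5000 11.5000 15.0000] v=[-1.0000 4.0000 -4.0000 1.0000]
Step 4: x=[3.2500 9.2500 9.7500 15.7500] v=[0.5000 1.5000 -3.5000 1.5000]
Max displacement = 2.2500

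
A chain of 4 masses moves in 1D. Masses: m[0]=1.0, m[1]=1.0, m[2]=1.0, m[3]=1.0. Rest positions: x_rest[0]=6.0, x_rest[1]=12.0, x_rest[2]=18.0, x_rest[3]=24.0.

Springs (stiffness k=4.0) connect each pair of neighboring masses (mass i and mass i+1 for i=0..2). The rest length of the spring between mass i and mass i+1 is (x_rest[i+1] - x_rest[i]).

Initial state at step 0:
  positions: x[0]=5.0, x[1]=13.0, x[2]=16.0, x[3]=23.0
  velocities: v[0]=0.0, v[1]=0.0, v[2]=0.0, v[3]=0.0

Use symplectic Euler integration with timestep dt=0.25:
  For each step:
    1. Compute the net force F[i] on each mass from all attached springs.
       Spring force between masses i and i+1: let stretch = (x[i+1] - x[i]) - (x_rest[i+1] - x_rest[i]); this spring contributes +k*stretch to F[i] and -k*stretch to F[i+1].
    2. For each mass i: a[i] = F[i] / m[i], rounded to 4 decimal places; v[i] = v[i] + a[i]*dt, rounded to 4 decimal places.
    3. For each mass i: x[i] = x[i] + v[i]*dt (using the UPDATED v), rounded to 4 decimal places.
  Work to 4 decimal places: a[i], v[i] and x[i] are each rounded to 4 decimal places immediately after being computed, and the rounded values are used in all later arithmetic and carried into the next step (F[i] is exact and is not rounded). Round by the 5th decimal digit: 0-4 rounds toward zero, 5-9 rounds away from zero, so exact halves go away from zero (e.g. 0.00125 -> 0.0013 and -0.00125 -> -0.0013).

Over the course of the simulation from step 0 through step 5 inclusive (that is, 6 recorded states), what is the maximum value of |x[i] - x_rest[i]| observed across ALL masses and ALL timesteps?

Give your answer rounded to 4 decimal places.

Answer: 2.3281

Derivation:
Step 0: x=[5.0000 13.0000 16.0000 23.0000] v=[0.0000 0.0000 0.0000 0.0000]
Step 1: x=[5.5000 11.7500 17.0000 22.7500] v=[2.0000 -5.0000 4.0000 -1.0000]
Step 2: x=[6.0625 10.2500 18.1250 22.5625] v=[2.2500 -6.0000 4.5000 -0.7500]
Step 3: x=[6.1719 9.6719 18.3906 22.7656] v=[0.4375 -2.3125 1.0625 0.8125]
Step 4: x=[5.6563 10.3985 17.5703 23.3750] v=[-2.0625 2.9062 -3.2812 2.4375]
Step 5: x=[4.8262 11.7325 16.4082 24.0332] v=[-3.3203 5.3358 -4.6483 2.6328]
Max displacement = 2.3281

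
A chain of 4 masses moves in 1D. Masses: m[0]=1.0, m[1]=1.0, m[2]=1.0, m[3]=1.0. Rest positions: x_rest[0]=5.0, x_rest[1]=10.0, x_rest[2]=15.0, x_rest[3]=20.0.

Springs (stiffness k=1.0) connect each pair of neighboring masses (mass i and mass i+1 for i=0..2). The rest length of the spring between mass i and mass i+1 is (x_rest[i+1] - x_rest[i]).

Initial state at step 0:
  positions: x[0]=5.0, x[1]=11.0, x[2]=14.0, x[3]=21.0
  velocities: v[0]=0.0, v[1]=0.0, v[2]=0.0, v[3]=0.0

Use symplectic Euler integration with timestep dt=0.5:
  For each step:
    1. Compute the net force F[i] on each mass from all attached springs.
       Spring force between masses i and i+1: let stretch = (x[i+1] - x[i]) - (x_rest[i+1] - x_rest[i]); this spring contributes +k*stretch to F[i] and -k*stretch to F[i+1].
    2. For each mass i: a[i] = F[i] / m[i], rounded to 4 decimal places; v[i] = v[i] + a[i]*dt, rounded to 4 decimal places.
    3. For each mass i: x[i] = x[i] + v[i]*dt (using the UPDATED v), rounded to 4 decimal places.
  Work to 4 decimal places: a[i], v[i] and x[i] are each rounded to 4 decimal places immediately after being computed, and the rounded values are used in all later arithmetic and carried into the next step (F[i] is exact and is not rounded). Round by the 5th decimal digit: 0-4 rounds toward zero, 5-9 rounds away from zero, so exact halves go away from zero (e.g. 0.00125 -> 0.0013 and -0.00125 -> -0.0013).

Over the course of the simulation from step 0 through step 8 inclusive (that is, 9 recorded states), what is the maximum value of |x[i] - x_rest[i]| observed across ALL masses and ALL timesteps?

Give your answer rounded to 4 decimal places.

Answer: 1.6094

Derivation:
Step 0: x=[5.0000 11.0000 14.0000 21.0000] v=[0.0000 0.0000 0.0000 0.0000]
Step 1: x=[5.2500 10.2500 15.0000 20.5000] v=[0.5000 -1.5000 2.0000 -1.0000]
Step 2: x=[5.5000 9.4375 16.1875 19.8750] v=[0.5000 -1.6250 2.3750 -1.2500]
Step 3: x=[5.4844 9.3281 16.6094 19.5781] v=[-0.0313 -0.2188 0.8438 -0.5938]
Step 4: x=[5.1797 10.0781 15.9532 19.7891] v=[-0.6095 1.5000 -1.3125 0.4219]
Step 5: x=[4.8496 11.0723 14.7872 20.2911] v=[-0.6603 1.9884 -2.3321 1.0040]
Step 6: x=[4.8251 11.4396 14.0684 20.6672] v=[-0.0490 0.7345 -1.4376 0.7521]
Step 7: x=[5.2043 10.8104 14.3421 20.6436] v=[0.7583 -1.2584 0.5474 -0.0473]
Step 8: x=[5.7350 9.6626 15.3083 20.2946] v=[1.0614 -2.2956 1.9323 -0.6981]
Max displacement = 1.6094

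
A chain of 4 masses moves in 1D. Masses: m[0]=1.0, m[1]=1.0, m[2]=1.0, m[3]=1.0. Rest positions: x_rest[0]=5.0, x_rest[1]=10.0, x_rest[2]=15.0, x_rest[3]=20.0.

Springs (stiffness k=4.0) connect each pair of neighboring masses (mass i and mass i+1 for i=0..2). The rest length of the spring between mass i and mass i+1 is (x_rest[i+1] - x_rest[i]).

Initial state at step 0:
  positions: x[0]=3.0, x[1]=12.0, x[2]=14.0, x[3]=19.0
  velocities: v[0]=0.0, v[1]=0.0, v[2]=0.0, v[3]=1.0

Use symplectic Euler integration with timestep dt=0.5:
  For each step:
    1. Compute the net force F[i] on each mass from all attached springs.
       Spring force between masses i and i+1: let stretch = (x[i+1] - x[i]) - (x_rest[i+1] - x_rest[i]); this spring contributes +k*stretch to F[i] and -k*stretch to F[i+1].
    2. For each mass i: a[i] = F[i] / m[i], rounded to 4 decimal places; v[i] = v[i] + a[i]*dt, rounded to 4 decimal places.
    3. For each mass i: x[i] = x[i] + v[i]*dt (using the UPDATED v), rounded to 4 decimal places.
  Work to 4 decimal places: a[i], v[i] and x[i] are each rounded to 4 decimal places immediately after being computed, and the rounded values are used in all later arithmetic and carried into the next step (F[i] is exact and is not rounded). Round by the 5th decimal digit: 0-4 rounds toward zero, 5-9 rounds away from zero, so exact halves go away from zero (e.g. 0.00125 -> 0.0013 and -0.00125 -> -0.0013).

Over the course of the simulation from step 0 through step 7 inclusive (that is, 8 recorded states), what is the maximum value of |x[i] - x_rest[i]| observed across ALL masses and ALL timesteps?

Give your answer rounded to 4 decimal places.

Answer: 5.0000

Derivation:
Step 0: x=[3.0000 12.0000 14.0000 19.0000] v=[0.0000 0.0000 0.0000 1.0000]
Step 1: x=[7.0000 5.0000 17.0000 19.5000] v=[8.0000 -14.0000 6.0000 1.0000]
Step 2: x=[4.0000 12.0000 10.5000 22.5000] v=[-6.0000 14.0000 -13.0000 6.0000]
Step 3: x=[4.0000 9.5000 17.5000 18.5000] v=[0.0000 -5.0000 14.0000 -8.0000]
Step 4: x=[4.5000 9.5000 17.5000 18.5000] v=[1.0000 0.0000 0.0000 0.0000]
Step 5: x=[5.0000 12.5000 10.5000 22.5000] v=[1.0000 6.0000 -14.0000 8.0000]
Step 6: x=[8.0000 6.0000 17.5000 19.5000] v=[6.0000 -13.0000 14.0000 -6.0000]
Step 7: x=[4.0000 13.0000 15.0000 19.5000] v=[-8.0000 14.0000 -5.0000 0.0000]
Max displacement = 5.0000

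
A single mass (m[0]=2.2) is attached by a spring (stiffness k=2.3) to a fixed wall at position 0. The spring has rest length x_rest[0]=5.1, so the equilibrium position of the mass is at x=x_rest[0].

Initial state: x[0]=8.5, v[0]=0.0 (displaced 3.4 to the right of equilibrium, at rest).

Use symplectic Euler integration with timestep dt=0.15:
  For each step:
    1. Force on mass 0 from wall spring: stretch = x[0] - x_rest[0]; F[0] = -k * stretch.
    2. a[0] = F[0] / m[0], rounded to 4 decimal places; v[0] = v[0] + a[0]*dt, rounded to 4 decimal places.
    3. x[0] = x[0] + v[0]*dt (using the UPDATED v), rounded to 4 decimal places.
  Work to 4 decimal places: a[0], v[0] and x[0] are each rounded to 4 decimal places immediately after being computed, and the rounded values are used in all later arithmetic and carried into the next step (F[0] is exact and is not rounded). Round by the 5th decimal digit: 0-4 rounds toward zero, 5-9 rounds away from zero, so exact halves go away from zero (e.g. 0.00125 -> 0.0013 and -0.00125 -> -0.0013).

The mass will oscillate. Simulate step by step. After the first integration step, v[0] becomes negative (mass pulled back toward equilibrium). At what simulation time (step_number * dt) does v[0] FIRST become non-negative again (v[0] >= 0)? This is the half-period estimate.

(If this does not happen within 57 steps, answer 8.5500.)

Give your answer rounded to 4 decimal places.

Answer: 3.1500

Derivation:
Step 0: x=[8.5000] v=[0.0000]
Step 1: x=[8.4200] v=[-0.5332]
Step 2: x=[8.2619] v=[-1.0538]
Step 3: x=[8.0295] v=[-1.5496]
Step 4: x=[7.7282] v=[-2.0090]
Step 5: x=[7.3650] v=[-2.4212]
Step 6: x=[6.9485] v=[-2.7764]
Step 7: x=[6.4886] v=[-3.0663]
Step 8: x=[5.9960] v=[-3.2841]
Step 9: x=[5.4823] v=[-3.4246]
Step 10: x=[4.9596] v=[-3.4846]
Step 11: x=[4.4402] v=[-3.4626]
Step 12: x=[3.9363] v=[-3.3591]
Step 13: x=[3.4598] v=[-3.1766]
Step 14: x=[3.0219] v=[-2.9194]
Step 15: x=[2.6329] v=[-2.5935]
Step 16: x=[2.3019] v=[-2.2066]
Step 17: x=[2.0367] v=[-1.7678]
Step 18: x=[1.8436] v=[-1.2874]
Step 19: x=[1.7271] v=[-0.7767]
Step 20: x=[1.6899] v=[-0.2478]
Step 21: x=[1.7330] v=[0.2870]
First v>=0 after going negative at step 21, time=3.1500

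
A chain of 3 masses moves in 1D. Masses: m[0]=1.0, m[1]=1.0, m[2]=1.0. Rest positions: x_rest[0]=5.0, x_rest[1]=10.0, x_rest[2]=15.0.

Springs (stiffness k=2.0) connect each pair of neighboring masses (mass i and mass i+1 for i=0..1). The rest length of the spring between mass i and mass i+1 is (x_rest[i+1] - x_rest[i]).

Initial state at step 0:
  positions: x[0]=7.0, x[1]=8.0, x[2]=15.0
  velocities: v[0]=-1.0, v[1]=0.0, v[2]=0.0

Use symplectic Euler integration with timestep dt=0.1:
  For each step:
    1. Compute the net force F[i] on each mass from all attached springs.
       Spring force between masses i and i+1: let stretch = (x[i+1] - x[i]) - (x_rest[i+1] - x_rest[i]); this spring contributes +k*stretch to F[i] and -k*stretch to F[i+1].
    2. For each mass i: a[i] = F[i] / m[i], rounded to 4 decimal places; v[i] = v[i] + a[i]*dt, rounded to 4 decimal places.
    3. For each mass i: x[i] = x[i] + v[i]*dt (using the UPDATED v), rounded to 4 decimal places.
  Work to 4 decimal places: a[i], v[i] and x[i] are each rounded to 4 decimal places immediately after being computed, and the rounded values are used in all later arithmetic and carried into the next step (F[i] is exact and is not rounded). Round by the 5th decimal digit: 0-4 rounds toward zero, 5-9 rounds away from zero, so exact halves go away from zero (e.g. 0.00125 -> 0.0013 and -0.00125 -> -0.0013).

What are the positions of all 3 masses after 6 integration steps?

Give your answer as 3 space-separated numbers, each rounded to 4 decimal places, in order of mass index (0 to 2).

Answer: 5.0474 9.9877 14.3651

Derivation:
Step 0: x=[7.0000 8.0000 15.0000] v=[-1.0000 0.0000 0.0000]
Step 1: x=[6.8200 8.1200 14.9600] v=[-1.8000 1.2000 -0.4000]
Step 2: x=[6.5660 8.3508 14.8832] v=[-2.5400 2.3080 -0.7680]
Step 3: x=[6.2477 8.6766 14.7758] v=[-3.1830 3.2575 -1.0745]
Step 4: x=[5.8780 9.0758 14.6464] v=[-3.6972 3.9916 -1.2943]
Step 5: x=[5.4722 9.5224 14.5056] v=[-4.0576 4.4662 -1.4084]
Step 6: x=[5.0474 9.9877 14.3651] v=[-4.2476 4.6528 -1.4050]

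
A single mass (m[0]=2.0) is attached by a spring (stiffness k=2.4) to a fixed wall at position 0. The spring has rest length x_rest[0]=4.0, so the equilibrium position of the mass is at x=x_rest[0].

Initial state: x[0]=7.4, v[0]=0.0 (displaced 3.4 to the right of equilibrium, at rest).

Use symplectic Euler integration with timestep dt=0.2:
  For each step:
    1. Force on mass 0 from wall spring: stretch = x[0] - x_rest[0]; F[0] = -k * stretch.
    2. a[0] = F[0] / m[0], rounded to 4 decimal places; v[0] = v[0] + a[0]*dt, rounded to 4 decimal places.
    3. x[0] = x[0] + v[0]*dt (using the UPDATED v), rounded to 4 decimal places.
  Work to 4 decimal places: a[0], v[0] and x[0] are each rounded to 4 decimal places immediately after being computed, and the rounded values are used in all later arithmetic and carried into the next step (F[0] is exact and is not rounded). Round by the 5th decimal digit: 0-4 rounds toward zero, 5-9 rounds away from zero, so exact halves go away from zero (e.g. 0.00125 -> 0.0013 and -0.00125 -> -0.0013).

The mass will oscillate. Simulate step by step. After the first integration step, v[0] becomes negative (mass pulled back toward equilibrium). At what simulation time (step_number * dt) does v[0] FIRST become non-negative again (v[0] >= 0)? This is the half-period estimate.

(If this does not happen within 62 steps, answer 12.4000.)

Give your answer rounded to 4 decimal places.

Step 0: x=[7.4000] v=[0.0000]
Step 1: x=[7.2368] v=[-0.8160]
Step 2: x=[6.9182] v=[-1.5928]
Step 3: x=[6.4596] v=[-2.2932]
Step 4: x=[5.8829] v=[-2.8835]
Step 5: x=[5.2158] v=[-3.3354]
Step 6: x=[4.4904] v=[-3.6272]
Step 7: x=[3.7414] v=[-3.7449]
Step 8: x=[3.0048] v=[-3.6828]
Step 9: x=[2.3160] v=[-3.4440]
Step 10: x=[1.7080] v=[-3.0398]
Step 11: x=[1.2101] v=[-2.4897]
Step 12: x=[0.8461] v=[-1.8201]
Step 13: x=[0.6335] v=[-1.0632]
Step 14: x=[0.5825] v=[-0.2552]
Step 15: x=[0.6955] v=[0.5650]
First v>=0 after going negative at step 15, time=3.0000

Answer: 3.0000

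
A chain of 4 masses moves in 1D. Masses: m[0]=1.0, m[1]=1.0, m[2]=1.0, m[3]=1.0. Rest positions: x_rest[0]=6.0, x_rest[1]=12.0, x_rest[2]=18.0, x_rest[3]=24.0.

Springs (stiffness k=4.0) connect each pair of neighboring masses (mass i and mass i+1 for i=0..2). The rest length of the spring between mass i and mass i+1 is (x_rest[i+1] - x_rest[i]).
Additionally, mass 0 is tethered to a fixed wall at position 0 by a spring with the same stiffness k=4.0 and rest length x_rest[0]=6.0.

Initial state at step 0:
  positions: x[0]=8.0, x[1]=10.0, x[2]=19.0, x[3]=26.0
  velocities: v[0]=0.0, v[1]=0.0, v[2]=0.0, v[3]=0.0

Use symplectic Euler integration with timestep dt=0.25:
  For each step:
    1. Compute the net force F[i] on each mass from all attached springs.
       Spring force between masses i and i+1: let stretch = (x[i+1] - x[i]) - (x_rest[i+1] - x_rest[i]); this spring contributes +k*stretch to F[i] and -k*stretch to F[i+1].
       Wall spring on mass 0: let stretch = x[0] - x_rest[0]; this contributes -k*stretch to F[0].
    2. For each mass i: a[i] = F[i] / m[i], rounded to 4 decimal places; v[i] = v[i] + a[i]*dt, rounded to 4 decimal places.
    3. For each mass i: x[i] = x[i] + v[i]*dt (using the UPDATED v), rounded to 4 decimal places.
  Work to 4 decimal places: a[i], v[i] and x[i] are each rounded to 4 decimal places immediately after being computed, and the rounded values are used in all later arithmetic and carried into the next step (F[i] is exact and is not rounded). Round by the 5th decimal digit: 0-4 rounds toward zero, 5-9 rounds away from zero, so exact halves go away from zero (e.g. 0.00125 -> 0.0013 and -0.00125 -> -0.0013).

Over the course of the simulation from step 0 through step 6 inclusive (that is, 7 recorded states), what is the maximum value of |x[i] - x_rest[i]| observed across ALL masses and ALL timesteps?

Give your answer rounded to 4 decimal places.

Step 0: x=[8.0000 10.0000 19.0000 26.0000] v=[0.0000 0.0000 0.0000 0.0000]
Step 1: x=[6.5000 11.7500 18.5000 25.7500] v=[-6.0000 7.0000 -2.0000 -1.0000]
Step 2: x=[4.6875 13.8750 18.1250 25.1875] v=[-7.2500 8.5000 -1.5000 -2.2500]
Step 3: x=[4.0000 14.7656 18.4531 24.3594] v=[-2.7500 3.5625 1.3125 -3.3125]
Step 4: x=[5.0039 13.8867 19.3359 23.5547] v=[4.0156 -3.5156 3.5313 -3.2188]
Step 5: x=[6.9775 12.1494 19.9111 23.1953] v=[7.8945 -6.9492 2.3009 -1.4376]
Step 6: x=[8.4997 11.0596 19.3670 23.5149] v=[6.0889 -4.3594 -2.1766 1.2782]
Max displacement = 2.7656

Answer: 2.7656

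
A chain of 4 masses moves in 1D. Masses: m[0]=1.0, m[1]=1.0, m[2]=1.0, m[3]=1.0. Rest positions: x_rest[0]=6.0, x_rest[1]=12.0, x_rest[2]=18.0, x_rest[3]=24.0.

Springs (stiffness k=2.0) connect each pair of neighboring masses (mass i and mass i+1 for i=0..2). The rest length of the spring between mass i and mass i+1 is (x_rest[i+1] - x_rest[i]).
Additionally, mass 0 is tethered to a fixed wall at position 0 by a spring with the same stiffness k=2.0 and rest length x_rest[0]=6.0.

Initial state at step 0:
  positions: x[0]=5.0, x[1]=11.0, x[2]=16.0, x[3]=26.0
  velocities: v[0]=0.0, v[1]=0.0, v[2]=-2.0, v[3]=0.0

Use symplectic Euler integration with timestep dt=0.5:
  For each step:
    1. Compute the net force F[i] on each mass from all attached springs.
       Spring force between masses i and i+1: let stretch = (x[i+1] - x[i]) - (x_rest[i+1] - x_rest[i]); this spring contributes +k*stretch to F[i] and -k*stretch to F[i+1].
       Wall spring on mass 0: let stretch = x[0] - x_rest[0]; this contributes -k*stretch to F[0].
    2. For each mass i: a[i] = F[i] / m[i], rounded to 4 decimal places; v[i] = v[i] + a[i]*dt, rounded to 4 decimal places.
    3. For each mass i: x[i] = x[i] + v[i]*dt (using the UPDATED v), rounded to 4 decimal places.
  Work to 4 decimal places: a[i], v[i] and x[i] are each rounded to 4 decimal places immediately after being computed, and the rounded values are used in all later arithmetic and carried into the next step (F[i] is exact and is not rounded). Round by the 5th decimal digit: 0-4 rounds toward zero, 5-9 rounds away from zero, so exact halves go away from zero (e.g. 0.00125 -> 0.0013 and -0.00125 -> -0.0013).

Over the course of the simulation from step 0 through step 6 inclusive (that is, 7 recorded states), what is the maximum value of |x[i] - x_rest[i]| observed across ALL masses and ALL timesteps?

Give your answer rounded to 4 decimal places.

Answer: 3.0000

Derivation:
Step 0: x=[5.0000 11.0000 16.0000 26.0000] v=[0.0000 0.0000 -2.0000 0.0000]
Step 1: x=[5.5000 10.5000 17.5000 24.0000] v=[1.0000 -1.0000 3.0000 -4.0000]
Step 2: x=[5.7500 11.0000 18.7500 21.7500] v=[0.5000 1.0000 2.5000 -4.5000]
Step 3: x=[5.7500 12.7500 17.6250 21.0000] v=[0.0000 3.5000 -2.2500 -1.5000]
Step 4: x=[6.3750 13.4375 15.7500 21.5625] v=[1.2500 1.3750 -3.7500 1.1250]
Step 5: x=[7.3438 11.7500 15.6250 22.2188] v=[1.9375 -3.3750 -0.2500 1.3125]
Step 6: x=[6.8438 9.7969 16.8594 22.5782] v=[-1.0001 -3.9062 2.4688 0.7187]
Max displacement = 3.0000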